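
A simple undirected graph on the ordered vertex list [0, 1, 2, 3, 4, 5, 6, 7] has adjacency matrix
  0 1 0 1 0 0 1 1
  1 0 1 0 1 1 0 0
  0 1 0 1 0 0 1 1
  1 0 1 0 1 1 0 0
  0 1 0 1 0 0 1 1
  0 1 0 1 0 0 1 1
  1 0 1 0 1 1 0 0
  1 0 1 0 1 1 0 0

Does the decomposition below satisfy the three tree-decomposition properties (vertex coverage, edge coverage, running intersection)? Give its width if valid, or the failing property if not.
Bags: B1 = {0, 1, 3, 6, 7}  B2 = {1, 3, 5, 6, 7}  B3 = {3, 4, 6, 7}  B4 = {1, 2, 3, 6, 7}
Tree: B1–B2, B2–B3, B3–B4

No — edge (1,4) lies in no bag.

A tree decomposition must satisfy three properties: every vertex lies in some bag; for every edge, both endpoints lie together in some bag; and for every vertex, the bags containing it form a connected subtree. Here edge (1,4) lies in no bag, so the decomposition is invalid.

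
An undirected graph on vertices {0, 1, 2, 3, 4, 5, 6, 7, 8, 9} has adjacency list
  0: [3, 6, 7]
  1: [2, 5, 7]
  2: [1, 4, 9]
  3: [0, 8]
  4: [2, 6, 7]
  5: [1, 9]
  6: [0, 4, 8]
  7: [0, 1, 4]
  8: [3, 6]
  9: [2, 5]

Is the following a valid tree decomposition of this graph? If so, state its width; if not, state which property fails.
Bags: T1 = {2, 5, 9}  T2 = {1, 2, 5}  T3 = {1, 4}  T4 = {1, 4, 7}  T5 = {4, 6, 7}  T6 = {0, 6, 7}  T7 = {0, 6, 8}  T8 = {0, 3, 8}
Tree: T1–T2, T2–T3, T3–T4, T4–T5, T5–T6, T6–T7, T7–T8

A tree decomposition must satisfy three properties: every vertex lies in some bag; for every edge, both endpoints lie together in some bag; and for every vertex, the bags containing it form a connected subtree. Here edge (2,4) lies in no bag, so the decomposition is invalid.

No — edge (2,4) lies in no bag.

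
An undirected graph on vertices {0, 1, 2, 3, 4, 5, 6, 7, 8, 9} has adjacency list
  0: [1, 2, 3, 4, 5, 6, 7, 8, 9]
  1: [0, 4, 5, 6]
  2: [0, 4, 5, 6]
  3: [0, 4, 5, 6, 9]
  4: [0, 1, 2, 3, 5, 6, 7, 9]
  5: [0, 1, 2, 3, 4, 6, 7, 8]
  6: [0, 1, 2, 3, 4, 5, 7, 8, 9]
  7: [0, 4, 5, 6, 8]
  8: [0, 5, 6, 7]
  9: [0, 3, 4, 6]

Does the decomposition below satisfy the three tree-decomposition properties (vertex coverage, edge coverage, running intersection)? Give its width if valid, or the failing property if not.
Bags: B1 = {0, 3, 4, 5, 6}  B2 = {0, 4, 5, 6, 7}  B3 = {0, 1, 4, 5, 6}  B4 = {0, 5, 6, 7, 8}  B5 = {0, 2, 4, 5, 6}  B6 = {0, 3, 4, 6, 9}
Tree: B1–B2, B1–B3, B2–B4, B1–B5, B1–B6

Checking the three conditions: (i) the bags cover all of {0, 1, 2, 3, 4, 5, 6, 7, 8, 9}; (ii) for each edge, some bag contains both endpoints; (iii) the bags containing any fixed vertex form a subtree. All hold, so the decomposition is valid with width 5 − 1 = 4.

Yes; width 4.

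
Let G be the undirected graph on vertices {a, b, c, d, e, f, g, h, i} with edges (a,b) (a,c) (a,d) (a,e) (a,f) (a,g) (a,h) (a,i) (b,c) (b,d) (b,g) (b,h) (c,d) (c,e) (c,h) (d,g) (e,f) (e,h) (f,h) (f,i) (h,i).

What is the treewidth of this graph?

3

A width-3 tree decomposition is:
Bags: B1 = {a, c, e, h}  B2 = {a, b, c, h}  B3 = {a, b, c, d}  B4 = {a, e, f, h}  B5 = {a, b, d, g}  B6 = {a, f, h, i}
Tree: B1–B2, B2–B3, B1–B4, B3–B5, B4–B6
The largest bag has 4 vertices, giving width 3; this decomposition certifies tw(G) ≤ 3. For the lower bound, the 4 vertices {a, b, d, g} are pairwise adjacent, and any tree decomposition puts a clique entirely inside one bag — forcing width ≥ 3. Therefore the treewidth is 3.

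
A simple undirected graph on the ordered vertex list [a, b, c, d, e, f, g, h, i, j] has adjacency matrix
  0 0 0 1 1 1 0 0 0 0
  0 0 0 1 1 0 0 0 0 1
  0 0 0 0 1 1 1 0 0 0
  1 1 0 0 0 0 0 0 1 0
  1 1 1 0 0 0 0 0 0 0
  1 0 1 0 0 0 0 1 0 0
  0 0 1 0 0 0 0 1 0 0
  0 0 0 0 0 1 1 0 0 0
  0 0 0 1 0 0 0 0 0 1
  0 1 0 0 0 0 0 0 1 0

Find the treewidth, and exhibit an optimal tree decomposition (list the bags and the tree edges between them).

Each bag holds 3 vertices, so the decomposition has width 2, which upper-bounds the treewidth. For the lower bound, G contains the cycle h–g–c–f–h, so G is not a forest; only forests have treewidth ≤ 1, hence tw(G) ≥ 2. Combining the bounds, tw(G) = 2.

Treewidth 2.
Bags: B1 = {f, g, h}  B2 = {c, f, g}  B3 = {a, c, f}  B4 = {a, c, e}  B5 = {a, d, e}  B6 = {b, d, e}  B7 = {b, d, i}  B8 = {b, i, j}
Tree: B1–B2, B2–B3, B3–B4, B4–B5, B5–B6, B6–B7, B7–B8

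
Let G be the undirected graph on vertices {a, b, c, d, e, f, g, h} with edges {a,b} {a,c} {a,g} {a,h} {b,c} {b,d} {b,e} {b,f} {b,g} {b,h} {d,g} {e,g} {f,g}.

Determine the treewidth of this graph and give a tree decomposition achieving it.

Treewidth 2.
Bags: B1 = {a, b, h}  B2 = {a, b, g}  B3 = {a, b, c}  B4 = {b, f, g}  B5 = {b, d, g}  B6 = {b, e, g}
Tree: B1–B2, B1–B3, B2–B4, B4–B5, B5–B6

The largest bag has 3 vertices, giving width 2; this decomposition certifies tw(G) ≤ 2. Conversely, {b, d, g} is a clique of size 3, and the vertices of any clique must share a bag in every tree decomposition; so some bag has ≥ 3 vertices and tw(G) ≥ 2. The upper and lower bounds meet at 2, so that is the treewidth.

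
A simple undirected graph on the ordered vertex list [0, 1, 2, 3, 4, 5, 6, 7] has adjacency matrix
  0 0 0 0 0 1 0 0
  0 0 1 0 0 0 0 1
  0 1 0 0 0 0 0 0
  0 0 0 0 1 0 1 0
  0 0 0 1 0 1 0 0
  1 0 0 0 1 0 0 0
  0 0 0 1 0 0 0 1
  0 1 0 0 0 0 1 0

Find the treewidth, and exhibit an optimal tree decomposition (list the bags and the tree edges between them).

The largest bag has 2 vertices, giving width 1; this decomposition certifies tw(G) ≤ 1. G has an edge, so its treewidth is at least 1. Hence tw(G) = 1 exactly.

Treewidth 1.
One optimal decomposition is:
Bags: B1 = {1, 2}  B2 = {1, 7}  B3 = {6, 7}  B4 = {3, 6}  B5 = {3, 4}  B6 = {4, 5}  B7 = {0, 5}
Tree: B1–B2, B2–B3, B3–B4, B4–B5, B5–B6, B6–B7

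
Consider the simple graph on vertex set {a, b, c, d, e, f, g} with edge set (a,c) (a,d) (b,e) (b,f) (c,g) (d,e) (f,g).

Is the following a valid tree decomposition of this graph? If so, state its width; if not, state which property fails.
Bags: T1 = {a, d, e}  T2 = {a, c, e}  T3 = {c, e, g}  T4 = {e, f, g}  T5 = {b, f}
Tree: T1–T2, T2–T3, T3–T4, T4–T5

No — edge (e,b) lies in no bag.

A tree decomposition must satisfy three properties: every vertex lies in some bag; for every edge, both endpoints lie together in some bag; and for every vertex, the bags containing it form a connected subtree. Here edge (e,b) lies in no bag, so the decomposition is invalid.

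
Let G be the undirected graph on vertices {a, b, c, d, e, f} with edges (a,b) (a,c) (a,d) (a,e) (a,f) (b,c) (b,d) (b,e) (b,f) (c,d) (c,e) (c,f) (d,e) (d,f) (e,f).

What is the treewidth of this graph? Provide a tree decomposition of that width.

With just one bag of size 6, the width is 6 − 1 = 5, so tw(G) ≤ 5. Conversely, {a, b, c, d, e, f} is a clique of size 6, and the vertices of any clique must share a bag in every tree decomposition; so some bag has ≥ 6 vertices and tw(G) ≥ 5. Combining the bounds, tw(G) = 5.

Treewidth 5.
One optimal decomposition is:
Bags: B1 = {a, b, c, d, e, f}
Tree: (single bag)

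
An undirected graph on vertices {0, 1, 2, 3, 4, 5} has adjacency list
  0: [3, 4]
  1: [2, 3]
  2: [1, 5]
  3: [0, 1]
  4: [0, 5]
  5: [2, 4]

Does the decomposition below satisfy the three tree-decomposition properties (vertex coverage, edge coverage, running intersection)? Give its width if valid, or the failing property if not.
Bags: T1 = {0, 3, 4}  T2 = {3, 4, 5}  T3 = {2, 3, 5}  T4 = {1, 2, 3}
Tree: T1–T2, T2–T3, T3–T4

Vertex coverage: the bags together contain {0, 1, 2, 3, 4, 5}, the full vertex set. Edge coverage: each edge of G has both endpoints in at least one bag. Running intersection: for every vertex, the bags containing it form a connected subtree. All three properties hold, so this is a valid tree decomposition of width max|bag| − 1 = 2, and hence tw(G) ≤ 2.

Yes; width 2.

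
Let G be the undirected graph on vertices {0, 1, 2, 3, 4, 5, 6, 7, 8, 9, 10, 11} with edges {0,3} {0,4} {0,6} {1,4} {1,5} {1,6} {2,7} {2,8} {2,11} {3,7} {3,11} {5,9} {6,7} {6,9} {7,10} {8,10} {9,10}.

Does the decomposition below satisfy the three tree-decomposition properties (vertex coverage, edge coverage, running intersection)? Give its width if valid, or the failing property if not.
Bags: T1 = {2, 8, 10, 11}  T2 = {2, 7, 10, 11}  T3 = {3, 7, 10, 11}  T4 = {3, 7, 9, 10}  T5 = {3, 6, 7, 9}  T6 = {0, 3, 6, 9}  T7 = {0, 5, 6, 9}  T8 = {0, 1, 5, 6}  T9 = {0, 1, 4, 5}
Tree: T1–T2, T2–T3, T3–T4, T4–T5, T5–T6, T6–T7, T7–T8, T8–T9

Yes; width 3.

Checking the three conditions: (i) the bags cover all of {0, 1, 2, 3, 4, 5, 6, 7, 8, 9, 10, 11}; (ii) for each edge, some bag contains both endpoints; (iii) the bags containing any fixed vertex form a subtree. All hold, so the decomposition is valid with width 4 − 1 = 3.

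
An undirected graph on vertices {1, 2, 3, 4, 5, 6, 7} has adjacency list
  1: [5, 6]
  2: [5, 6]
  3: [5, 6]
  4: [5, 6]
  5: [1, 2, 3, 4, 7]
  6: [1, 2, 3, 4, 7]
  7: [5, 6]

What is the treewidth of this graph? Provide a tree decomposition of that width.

Treewidth 2.
Bags: B1 = {1, 5, 6}  B2 = {4, 5, 6}  B3 = {2, 5, 6}  B4 = {5, 6, 7}  B5 = {3, 5, 6}
Tree: B1–B2, B2–B3, B3–B4, B4–B5

Each bag holds 3 vertices, so the decomposition has width 2, which upper-bounds the treewidth. Since 6–1–5–4–6 is a cycle in G, G is not acyclic. Forests are exactly the graphs of treewidth ≤ 1, so tw(G) ≥ 2. Hence tw(G) = 2 exactly.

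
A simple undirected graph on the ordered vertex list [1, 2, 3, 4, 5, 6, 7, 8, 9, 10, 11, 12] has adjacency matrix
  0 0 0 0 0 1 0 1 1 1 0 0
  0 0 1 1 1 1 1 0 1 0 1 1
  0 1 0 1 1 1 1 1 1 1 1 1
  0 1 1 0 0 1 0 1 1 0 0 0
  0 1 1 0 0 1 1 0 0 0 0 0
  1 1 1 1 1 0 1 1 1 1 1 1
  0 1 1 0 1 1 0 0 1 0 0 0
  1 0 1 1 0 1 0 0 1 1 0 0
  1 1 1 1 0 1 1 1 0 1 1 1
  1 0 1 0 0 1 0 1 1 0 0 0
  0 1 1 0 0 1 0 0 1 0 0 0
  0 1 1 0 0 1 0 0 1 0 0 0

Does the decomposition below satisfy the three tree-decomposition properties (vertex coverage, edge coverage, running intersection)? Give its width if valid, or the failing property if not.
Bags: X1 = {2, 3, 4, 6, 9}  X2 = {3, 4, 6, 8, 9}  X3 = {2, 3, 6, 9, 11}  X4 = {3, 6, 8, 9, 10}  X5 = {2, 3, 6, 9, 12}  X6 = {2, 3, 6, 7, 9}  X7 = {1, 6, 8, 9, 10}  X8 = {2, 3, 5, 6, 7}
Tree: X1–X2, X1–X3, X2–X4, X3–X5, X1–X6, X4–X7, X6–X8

Yes; width 4.

Vertex coverage: the bags together contain {1, 2, 3, 4, 5, 6, 7, 8, 9, 10, 11, 12}, the full vertex set. Edge coverage: each edge of G has both endpoints in at least one bag. Running intersection: for every vertex, the bags containing it form a connected subtree. All three properties hold, so this is a valid tree decomposition of width max|bag| − 1 = 4, and hence tw(G) ≤ 4.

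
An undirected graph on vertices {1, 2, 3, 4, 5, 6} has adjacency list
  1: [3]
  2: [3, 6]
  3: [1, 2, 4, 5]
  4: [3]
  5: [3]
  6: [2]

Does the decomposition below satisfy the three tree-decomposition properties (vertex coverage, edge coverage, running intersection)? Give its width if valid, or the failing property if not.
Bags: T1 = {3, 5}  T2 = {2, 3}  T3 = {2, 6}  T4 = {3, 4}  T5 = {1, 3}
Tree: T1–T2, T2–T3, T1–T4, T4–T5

Every vertex of G appears in some bag (union = {1, 2, 3, 4, 5, 6}); every edge is covered by a bag; and for each vertex v the set of bags containing v is connected in the bag tree. The decomposition is therefore valid. The largest bag has 2 vertices, so the width is 1.

Yes; width 1.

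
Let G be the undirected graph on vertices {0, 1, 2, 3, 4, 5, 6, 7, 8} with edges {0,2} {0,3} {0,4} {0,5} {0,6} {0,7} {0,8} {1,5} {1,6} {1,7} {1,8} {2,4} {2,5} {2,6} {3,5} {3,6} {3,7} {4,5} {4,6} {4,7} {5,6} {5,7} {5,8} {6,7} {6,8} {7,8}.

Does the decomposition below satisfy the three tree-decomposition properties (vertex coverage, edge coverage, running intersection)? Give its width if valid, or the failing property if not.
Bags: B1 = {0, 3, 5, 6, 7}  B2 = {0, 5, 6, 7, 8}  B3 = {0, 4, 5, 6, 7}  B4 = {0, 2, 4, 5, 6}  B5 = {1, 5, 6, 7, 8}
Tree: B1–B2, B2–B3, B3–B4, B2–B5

Yes; width 4.

Vertex coverage: the bags together contain {0, 1, 2, 3, 4, 5, 6, 7, 8}, the full vertex set. Edge coverage: each edge of G has both endpoints in at least one bag. Running intersection: for every vertex, the bags containing it form a connected subtree. All three properties hold, so this is a valid tree decomposition of width max|bag| − 1 = 4, and hence tw(G) ≤ 4.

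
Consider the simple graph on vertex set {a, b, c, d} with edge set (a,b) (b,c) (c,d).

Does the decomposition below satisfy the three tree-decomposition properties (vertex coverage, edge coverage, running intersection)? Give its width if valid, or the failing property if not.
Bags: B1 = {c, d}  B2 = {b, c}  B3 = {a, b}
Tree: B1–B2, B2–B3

Checking the three conditions: (i) the bags cover all of {a, b, c, d}; (ii) for each edge, some bag contains both endpoints; (iii) the bags containing any fixed vertex form a subtree. All hold, so the decomposition is valid with width 2 − 1 = 1.

Yes; width 1.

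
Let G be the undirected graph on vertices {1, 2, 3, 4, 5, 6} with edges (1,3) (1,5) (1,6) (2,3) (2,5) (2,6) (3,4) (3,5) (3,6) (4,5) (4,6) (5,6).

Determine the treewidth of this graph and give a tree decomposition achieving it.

The largest bag has 4 vertices, giving width 3; this decomposition certifies tw(G) ≤ 3. Conversely, {1, 3, 5, 6} is a clique of size 4, and the vertices of any clique must share a bag in every tree decomposition; so some bag has ≥ 4 vertices and tw(G) ≥ 3. Therefore the treewidth is 3.

Treewidth 3.
Bags: B1 = {3, 4, 5, 6}  B2 = {1, 3, 5, 6}  B3 = {2, 3, 5, 6}
Tree: B1–B2, B1–B3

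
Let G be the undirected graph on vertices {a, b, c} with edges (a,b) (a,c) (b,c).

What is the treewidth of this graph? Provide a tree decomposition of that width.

Treewidth 2.
One optimal decomposition is:
Bags: B1 = {a, b, c}
Tree: (single bag)

A single bag containing all 3 vertices is trivially a valid decomposition of width 2. Conversely, {a, b, c} is a clique of size 3, and the vertices of any clique must share a bag in every tree decomposition; so some bag has ≥ 3 vertices and tw(G) ≥ 2. Combining the bounds, tw(G) = 2.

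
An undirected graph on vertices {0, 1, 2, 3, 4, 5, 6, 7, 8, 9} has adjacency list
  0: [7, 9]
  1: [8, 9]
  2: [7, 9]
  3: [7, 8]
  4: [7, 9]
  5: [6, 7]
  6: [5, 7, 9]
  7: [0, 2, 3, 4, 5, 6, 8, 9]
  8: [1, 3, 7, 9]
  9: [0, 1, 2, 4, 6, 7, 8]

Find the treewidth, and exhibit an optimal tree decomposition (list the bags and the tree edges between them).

Treewidth 2.
One optimal decomposition is:
Bags: B1 = {1, 8, 9}  B2 = {7, 8, 9}  B3 = {2, 7, 9}  B4 = {6, 7, 9}  B5 = {0, 7, 9}  B6 = {4, 7, 9}  B7 = {3, 7, 8}  B8 = {5, 6, 7}
Tree: B1–B2, B2–B3, B2–B4, B4–B5, B2–B6, B2–B7, B4–B8

The largest bag has 3 vertices, giving width 2; this decomposition certifies tw(G) ≤ 2. For the lower bound, the 3 vertices {1, 8, 9} are pairwise adjacent, and any tree decomposition puts a clique entirely inside one bag — forcing width ≥ 2. The upper and lower bounds meet at 2, so that is the treewidth.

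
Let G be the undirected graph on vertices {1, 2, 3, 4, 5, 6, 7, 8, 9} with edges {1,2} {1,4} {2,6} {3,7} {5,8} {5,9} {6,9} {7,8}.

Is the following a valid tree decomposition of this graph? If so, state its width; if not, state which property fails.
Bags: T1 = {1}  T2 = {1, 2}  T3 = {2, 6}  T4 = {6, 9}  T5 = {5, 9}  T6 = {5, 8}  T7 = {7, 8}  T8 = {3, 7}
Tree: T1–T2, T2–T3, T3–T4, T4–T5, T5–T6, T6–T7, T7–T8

A tree decomposition must satisfy three properties: every vertex lies in some bag; for every edge, both endpoints lie together in some bag; and for every vertex, the bags containing it form a connected subtree. Here vertex 4 appears in no bag, so the decomposition is invalid.

No — vertex 4 appears in no bag.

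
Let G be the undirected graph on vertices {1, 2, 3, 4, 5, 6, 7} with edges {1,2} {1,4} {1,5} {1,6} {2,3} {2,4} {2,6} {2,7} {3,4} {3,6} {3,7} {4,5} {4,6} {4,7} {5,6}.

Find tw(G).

3

A width-3 tree decomposition is:
Bags: B1 = {1, 2, 4, 6}  B2 = {2, 3, 4, 6}  B3 = {1, 4, 5, 6}  B4 = {2, 3, 4, 7}
Tree: B1–B2, B1–B3, B2–B4
Every bag has size at most 4, so the width is 4 − 1 = 3 and tw(G) ≤ 3. For the lower bound, the 4 vertices {1, 2, 4, 6} are pairwise adjacent, and any tree decomposition puts a clique entirely inside one bag — forcing width ≥ 3. Therefore the treewidth is 3.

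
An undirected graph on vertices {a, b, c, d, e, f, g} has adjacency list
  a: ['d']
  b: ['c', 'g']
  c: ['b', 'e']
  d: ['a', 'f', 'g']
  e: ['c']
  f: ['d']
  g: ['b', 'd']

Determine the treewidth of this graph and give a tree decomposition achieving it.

Each bag holds 2 vertices, so the decomposition has width 1, which upper-bounds the treewidth. Since G has at least one edge (e.g. b–g), it is not an edgeless graph, so tw(G) ≥ 1. Hence tw(G) = 1 exactly.

Treewidth 1.
Bags: B1 = {b, g}  B2 = {b, c}  B3 = {d, g}  B4 = {a, d}  B5 = {d, f}  B6 = {c, e}
Tree: B1–B2, B1–B3, B3–B4, B3–B5, B2–B6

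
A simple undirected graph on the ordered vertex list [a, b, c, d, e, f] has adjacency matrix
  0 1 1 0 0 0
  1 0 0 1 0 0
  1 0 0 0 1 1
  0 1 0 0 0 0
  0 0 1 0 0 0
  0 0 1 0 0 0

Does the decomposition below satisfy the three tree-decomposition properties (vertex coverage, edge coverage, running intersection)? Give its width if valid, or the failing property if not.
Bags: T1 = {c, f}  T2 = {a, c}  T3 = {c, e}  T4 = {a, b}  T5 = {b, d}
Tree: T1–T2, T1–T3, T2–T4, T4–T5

Checking the three conditions: (i) the bags cover all of {a, b, c, d, e, f}; (ii) for each edge, some bag contains both endpoints; (iii) the bags containing any fixed vertex form a subtree. All hold, so the decomposition is valid with width 2 − 1 = 1.

Yes; width 1.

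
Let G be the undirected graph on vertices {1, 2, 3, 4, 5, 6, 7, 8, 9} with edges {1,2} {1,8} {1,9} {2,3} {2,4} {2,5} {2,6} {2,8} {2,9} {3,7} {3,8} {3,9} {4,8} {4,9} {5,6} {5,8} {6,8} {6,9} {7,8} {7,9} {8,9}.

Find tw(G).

A width-3 tree decomposition is:
Bags: B1 = {2, 3, 8, 9}  B2 = {2, 4, 8, 9}  B3 = {1, 2, 8, 9}  B4 = {3, 7, 8, 9}  B5 = {2, 6, 8, 9}  B6 = {2, 5, 6, 8}
Tree: B1–B2, B2–B3, B1–B4, B3–B5, B5–B6
Each bag holds 4 vertices, so the decomposition has width 3, which upper-bounds the treewidth. Conversely, {1, 2, 8, 9} is a clique of size 4, and the vertices of any clique must share a bag in every tree decomposition; so some bag has ≥ 4 vertices and tw(G) ≥ 3. Hence tw(G) = 3 exactly.

3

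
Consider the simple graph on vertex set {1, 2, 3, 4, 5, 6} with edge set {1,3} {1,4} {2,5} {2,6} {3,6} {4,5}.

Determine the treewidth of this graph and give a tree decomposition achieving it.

The largest bag has 3 vertices, giving width 2; this decomposition certifies tw(G) ≤ 2. Since 1–3–6–2–5–4–1 is a cycle in G, G is not acyclic. Forests are exactly the graphs of treewidth ≤ 1, so tw(G) ≥ 2. Therefore the treewidth is 2.

Treewidth 2.
One such decomposition:
Bags: B1 = {1, 3, 6}  B2 = {1, 2, 6}  B3 = {1, 2, 5}  B4 = {1, 4, 5}
Tree: B1–B2, B2–B3, B3–B4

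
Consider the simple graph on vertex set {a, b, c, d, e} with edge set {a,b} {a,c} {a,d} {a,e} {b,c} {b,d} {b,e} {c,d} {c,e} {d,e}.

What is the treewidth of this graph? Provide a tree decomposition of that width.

A single bag containing all 5 vertices is trivially a valid decomposition of width 4. For the lower bound, the 5 vertices {a, b, c, d, e} are pairwise adjacent, and any tree decomposition puts a clique entirely inside one bag — forcing width ≥ 4. The upper and lower bounds meet at 4, so that is the treewidth.

Treewidth 4.
Bags: B1 = {a, b, c, d, e}
Tree: (single bag)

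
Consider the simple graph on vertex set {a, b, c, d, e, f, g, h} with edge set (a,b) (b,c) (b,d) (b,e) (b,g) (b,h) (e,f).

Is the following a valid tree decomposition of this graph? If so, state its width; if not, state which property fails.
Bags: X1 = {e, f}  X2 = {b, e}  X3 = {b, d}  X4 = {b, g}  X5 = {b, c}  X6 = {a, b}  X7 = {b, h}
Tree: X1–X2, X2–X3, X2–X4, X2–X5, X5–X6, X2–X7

Yes; width 1.

Checking the three conditions: (i) the bags cover all of {a, b, c, d, e, f, g, h}; (ii) for each edge, some bag contains both endpoints; (iii) the bags containing any fixed vertex form a subtree. All hold, so the decomposition is valid with width 2 − 1 = 1.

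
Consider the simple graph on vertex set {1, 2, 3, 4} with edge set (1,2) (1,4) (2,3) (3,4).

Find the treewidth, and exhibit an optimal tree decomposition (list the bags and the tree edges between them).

Treewidth 2.
One optimal decomposition is:
Bags: B1 = {2, 3, 4}  B2 = {1, 2, 4}
Tree: B1–B2

Every bag has size at most 3, so the width is 3 − 1 = 2 and tw(G) ≤ 2. The edges 2–3–4–1–2 form a cycle, so G is not a tree and its treewidth is at least 2. Combining the bounds, tw(G) = 2.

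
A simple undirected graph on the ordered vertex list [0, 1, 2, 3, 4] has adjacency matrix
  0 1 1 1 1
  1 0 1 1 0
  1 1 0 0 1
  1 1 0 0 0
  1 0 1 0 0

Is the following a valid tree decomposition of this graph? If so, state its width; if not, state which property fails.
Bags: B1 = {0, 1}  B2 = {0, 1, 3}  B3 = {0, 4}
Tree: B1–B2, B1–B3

A tree decomposition must satisfy three properties: every vertex lies in some bag; for every edge, both endpoints lie together in some bag; and for every vertex, the bags containing it form a connected subtree. Here vertex 2 appears in no bag, so the decomposition is invalid.

No — vertex 2 appears in no bag.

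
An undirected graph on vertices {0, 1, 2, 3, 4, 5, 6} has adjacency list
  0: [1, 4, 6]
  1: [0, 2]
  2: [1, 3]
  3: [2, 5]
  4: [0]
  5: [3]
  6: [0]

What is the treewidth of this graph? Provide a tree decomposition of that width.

Every bag has size at most 2, so the width is 2 − 1 = 1 and tw(G) ≤ 1. Since G has at least one edge (e.g. 2–3), it is not an edgeless graph, so tw(G) ≥ 1. Therefore the treewidth is 1.

Treewidth 1.
One optimal decomposition is:
Bags: B1 = {2, 3}  B2 = {1, 2}  B3 = {3, 5}  B4 = {0, 1}  B5 = {0, 4}  B6 = {0, 6}
Tree: B1–B2, B1–B3, B2–B4, B4–B5, B4–B6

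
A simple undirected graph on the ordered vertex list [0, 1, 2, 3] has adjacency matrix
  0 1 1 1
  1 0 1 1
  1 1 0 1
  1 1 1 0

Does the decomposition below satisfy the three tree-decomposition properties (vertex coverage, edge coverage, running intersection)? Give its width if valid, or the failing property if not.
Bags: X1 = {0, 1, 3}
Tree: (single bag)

A tree decomposition must satisfy three properties: every vertex lies in some bag; for every edge, both endpoints lie together in some bag; and for every vertex, the bags containing it form a connected subtree. Here vertex 2 appears in no bag, so the decomposition is invalid.

No — vertex 2 appears in no bag.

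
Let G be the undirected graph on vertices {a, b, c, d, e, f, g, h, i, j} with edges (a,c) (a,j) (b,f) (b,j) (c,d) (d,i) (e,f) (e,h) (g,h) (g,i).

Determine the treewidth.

2

A width-2 tree decomposition is:
Bags: B1 = {d, g, i}  B2 = {c, d, g}  B3 = {a, c, g}  B4 = {a, g, j}  B5 = {b, g, j}  B6 = {b, f, g}  B7 = {e, f, g}  B8 = {e, g, h}
Tree: B1–B2, B2–B3, B3–B4, B4–B5, B5–B6, B6–B7, B7–B8
Every bag has size at most 3, so the width is 3 − 1 = 2 and tw(G) ≤ 2. The edges g–i–d–c–a–j–b–f–e–h–g form a cycle, so G is not a tree and its treewidth is at least 2. Therefore the treewidth is 2.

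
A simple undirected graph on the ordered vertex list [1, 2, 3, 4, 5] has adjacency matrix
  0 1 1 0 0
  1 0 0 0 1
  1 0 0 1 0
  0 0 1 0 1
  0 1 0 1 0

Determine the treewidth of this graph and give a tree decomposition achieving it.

The largest bag has 3 vertices, giving width 2; this decomposition certifies tw(G) ≤ 2. The edges 2–5–4–3–1–2 form a cycle, so G is not a tree and its treewidth is at least 2. Combining the bounds, tw(G) = 2.

Treewidth 2.
One such decomposition:
Bags: B1 = {2, 4, 5}  B2 = {2, 3, 4}  B3 = {1, 2, 3}
Tree: B1–B2, B2–B3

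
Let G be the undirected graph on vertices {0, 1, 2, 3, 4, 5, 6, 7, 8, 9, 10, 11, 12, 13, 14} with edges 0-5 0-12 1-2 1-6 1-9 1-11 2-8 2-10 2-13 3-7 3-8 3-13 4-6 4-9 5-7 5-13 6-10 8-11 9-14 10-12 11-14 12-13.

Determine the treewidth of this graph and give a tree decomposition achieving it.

Treewidth 3.
One such decomposition:
Bags: B1 = {0, 5, 7, 12}  B2 = {5, 7, 12, 13}  B3 = {3, 7, 12, 13}  B4 = {3, 10, 12, 13}  B5 = {2, 3, 10, 13}  B6 = {2, 3, 8, 10}  B7 = {2, 6, 8, 10}  B8 = {1, 2, 6, 8}  B9 = {1, 6, 8, 11}  B10 = {1, 4, 6, 11}  B11 = {1, 4, 9, 11}  B12 = {4, 9, 11, 14}
Tree: B1–B2, B2–B3, B3–B4, B4–B5, B5–B6, B6–B7, B7–B8, B8–B9, B9–B10, B10–B11, B11–B12

Each bag holds 4 vertices, so the decomposition has width 3, which upper-bounds the treewidth. For the lower bound: the 4 vertex sets {0,5,7}, {12}, {13}, {2,3,8,10} are disjoint, each induces a connected subgraph, and every pair is joined by at least one edge of G. Contracting each set to a single vertex therefore yields K_{4} as a minor, and since treewidth is minor-monotone, tw(G) ≥ tw(K_{4}) = 3. Hence tw(G) = 3 exactly.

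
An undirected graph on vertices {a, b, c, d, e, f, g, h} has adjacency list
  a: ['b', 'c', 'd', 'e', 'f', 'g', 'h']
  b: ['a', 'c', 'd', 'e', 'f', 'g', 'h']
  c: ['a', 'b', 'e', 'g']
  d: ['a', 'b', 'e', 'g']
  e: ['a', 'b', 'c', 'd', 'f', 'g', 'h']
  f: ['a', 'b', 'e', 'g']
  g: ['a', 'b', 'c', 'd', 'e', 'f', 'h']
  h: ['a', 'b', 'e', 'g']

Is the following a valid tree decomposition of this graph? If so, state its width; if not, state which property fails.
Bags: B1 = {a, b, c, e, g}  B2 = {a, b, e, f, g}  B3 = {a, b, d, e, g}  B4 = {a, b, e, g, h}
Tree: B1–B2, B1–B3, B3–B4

Every vertex of G appears in some bag (union = {a, b, c, d, e, f, g, h}); every edge is covered by a bag; and for each vertex v the set of bags containing v is connected in the bag tree. The decomposition is therefore valid. The largest bag has 5 vertices, so the width is 4.

Yes; width 4.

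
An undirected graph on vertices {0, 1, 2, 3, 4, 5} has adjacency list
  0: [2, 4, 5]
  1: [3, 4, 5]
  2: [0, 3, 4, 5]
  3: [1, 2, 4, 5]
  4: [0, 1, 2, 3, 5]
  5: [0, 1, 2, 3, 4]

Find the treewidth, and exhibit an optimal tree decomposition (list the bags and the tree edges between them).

Treewidth 3.
Bags: B1 = {1, 3, 4, 5}  B2 = {2, 3, 4, 5}  B3 = {0, 2, 4, 5}
Tree: B1–B2, B2–B3

Each bag holds 4 vertices, so the decomposition has width 3, which upper-bounds the treewidth. On the other hand G contains the 4-clique {1, 3, 4, 5}. A clique must lie in a single bag of any decomposition, so no decomposition can have width below 3. Therefore the treewidth is 3.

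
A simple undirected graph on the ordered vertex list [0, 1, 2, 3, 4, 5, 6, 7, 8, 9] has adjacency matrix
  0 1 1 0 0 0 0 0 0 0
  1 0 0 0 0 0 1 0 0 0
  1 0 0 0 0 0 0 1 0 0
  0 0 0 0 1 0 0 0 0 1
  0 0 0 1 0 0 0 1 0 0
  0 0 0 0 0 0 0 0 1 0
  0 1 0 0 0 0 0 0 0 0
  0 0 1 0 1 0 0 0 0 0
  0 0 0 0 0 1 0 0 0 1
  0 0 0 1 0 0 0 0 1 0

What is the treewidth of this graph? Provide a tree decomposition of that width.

The largest bag has 2 vertices, giving width 1; this decomposition certifies tw(G) ≤ 1. Any graph with an edge has treewidth ≥ 1, and G has the edge 6–1. Hence tw(G) = 1 exactly.

Treewidth 1.
One optimal decomposition is:
Bags: B1 = {1, 6}  B2 = {0, 1}  B3 = {0, 2}  B4 = {2, 7}  B5 = {4, 7}  B6 = {3, 4}  B7 = {3, 9}  B8 = {8, 9}  B9 = {5, 8}
Tree: B1–B2, B2–B3, B3–B4, B4–B5, B5–B6, B6–B7, B7–B8, B8–B9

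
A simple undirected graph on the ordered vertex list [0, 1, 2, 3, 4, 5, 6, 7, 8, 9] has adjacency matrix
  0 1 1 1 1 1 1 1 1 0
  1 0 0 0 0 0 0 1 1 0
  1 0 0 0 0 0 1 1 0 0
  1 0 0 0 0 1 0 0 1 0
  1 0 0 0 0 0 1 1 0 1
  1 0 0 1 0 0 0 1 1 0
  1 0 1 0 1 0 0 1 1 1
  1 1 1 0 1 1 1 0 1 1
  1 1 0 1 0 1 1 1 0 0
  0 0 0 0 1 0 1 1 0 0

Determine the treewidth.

3

A width-3 tree decomposition is:
Bags: B1 = {0, 1, 7, 8}  B2 = {0, 6, 7, 8}  B3 = {0, 4, 6, 7}  B4 = {0, 5, 7, 8}  B5 = {0, 3, 5, 8}  B6 = {4, 6, 7, 9}  B7 = {0, 2, 6, 7}
Tree: B1–B2, B2–B3, B2–B4, B4–B5, B3–B6, B3–B7
Each bag holds 4 vertices, so the decomposition has width 3, which upper-bounds the treewidth. For the lower bound, the 4 vertices {0, 3, 5, 8} are pairwise adjacent, and any tree decomposition puts a clique entirely inside one bag — forcing width ≥ 3. Therefore the treewidth is 3.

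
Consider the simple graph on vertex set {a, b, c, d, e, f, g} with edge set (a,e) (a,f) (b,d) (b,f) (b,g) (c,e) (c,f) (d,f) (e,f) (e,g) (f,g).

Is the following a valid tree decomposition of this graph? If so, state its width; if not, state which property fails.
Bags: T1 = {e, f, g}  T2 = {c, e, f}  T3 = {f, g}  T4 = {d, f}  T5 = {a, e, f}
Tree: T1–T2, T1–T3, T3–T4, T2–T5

No — vertex b appears in no bag.

A tree decomposition must satisfy three properties: every vertex lies in some bag; for every edge, both endpoints lie together in some bag; and for every vertex, the bags containing it form a connected subtree. Here vertex b appears in no bag, so the decomposition is invalid.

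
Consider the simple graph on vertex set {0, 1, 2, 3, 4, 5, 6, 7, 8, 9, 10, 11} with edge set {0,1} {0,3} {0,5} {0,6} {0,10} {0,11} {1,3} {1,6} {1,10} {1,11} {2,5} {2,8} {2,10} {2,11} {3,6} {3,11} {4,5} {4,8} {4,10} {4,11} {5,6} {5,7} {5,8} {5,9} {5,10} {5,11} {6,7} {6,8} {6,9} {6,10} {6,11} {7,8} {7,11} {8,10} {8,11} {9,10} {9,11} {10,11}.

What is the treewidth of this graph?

A width-4 tree decomposition is:
Bags: B1 = {2, 5, 8, 10, 11}  B2 = {5, 6, 8, 10, 11}  B3 = {5, 6, 9, 10, 11}  B4 = {0, 5, 6, 10, 11}  B5 = {4, 5, 8, 10, 11}  B6 = {0, 1, 6, 10, 11}  B7 = {5, 6, 7, 8, 11}  B8 = {0, 1, 3, 6, 11}
Tree: B1–B2, B2–B3, B3–B4, B1–B5, B4–B6, B2–B7, B6–B8
Each bag holds 5 vertices, so the decomposition has width 4, which upper-bounds the treewidth. For the lower bound, the 5 vertices {0, 1, 6, 10, 11} are pairwise adjacent, and any tree decomposition puts a clique entirely inside one bag — forcing width ≥ 4. Hence tw(G) = 4 exactly.

4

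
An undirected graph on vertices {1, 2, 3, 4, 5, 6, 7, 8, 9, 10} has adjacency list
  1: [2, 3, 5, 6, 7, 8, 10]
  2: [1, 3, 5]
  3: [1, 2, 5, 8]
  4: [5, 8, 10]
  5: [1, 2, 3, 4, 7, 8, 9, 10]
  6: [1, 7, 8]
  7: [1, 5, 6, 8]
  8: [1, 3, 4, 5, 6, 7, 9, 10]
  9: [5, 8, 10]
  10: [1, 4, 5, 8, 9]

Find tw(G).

A width-3 tree decomposition is:
Bags: B1 = {1, 5, 8, 10}  B2 = {1, 5, 7, 8}  B3 = {4, 5, 8, 10}  B4 = {1, 3, 5, 8}  B5 = {1, 6, 7, 8}  B6 = {5, 8, 9, 10}  B7 = {1, 2, 3, 5}
Tree: B1–B2, B1–B3, B2–B4, B2–B5, B3–B6, B4–B7
The largest bag has 4 vertices, giving width 3; this decomposition certifies tw(G) ≤ 3. Conversely, {1, 5, 8, 10} is a clique of size 4, and the vertices of any clique must share a bag in every tree decomposition; so some bag has ≥ 4 vertices and tw(G) ≥ 3. Hence tw(G) = 3 exactly.

3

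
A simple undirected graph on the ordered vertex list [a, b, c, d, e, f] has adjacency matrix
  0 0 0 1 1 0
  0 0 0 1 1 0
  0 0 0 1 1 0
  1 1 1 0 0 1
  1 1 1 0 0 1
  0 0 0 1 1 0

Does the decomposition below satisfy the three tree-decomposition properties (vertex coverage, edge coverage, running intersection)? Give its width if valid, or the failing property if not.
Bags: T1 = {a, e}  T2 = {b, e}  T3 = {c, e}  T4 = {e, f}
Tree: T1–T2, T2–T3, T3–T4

A tree decomposition must satisfy three properties: every vertex lies in some bag; for every edge, both endpoints lie together in some bag; and for every vertex, the bags containing it form a connected subtree. Here vertex d appears in no bag, so the decomposition is invalid.

No — vertex d appears in no bag.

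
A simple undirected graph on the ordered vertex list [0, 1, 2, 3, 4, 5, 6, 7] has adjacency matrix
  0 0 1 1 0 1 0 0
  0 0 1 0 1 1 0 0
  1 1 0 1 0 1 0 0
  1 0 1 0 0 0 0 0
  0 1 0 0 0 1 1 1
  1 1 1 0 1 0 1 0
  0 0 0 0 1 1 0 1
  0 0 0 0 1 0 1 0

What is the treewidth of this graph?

A width-2 tree decomposition is:
Bags: B1 = {4, 5, 6}  B2 = {1, 4, 5}  B3 = {1, 2, 5}  B4 = {0, 2, 5}  B5 = {0, 2, 3}  B6 = {4, 6, 7}
Tree: B1–B2, B2–B3, B3–B4, B4–B5, B1–B6
The largest bag has 3 vertices, giving width 2; this decomposition certifies tw(G) ≤ 2. On the other hand G contains the 3-clique {0, 2, 3}. A clique must lie in a single bag of any decomposition, so no decomposition can have width below 2. The upper and lower bounds meet at 2, so that is the treewidth.

2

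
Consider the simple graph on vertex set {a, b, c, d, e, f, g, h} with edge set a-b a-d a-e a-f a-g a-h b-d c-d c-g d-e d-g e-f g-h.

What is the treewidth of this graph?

2

A width-2 tree decomposition is:
Bags: B1 = {a, e, f}  B2 = {a, d, e}  B3 = {a, d, g}  B4 = {a, g, h}  B5 = {c, d, g}  B6 = {a, b, d}
Tree: B1–B2, B2–B3, B3–B4, B3–B5, B3–B6
The largest bag has 3 vertices, giving width 2; this decomposition certifies tw(G) ≤ 2. For the lower bound, the 3 vertices {c, d, g} are pairwise adjacent, and any tree decomposition puts a clique entirely inside one bag — forcing width ≥ 2. Therefore the treewidth is 2.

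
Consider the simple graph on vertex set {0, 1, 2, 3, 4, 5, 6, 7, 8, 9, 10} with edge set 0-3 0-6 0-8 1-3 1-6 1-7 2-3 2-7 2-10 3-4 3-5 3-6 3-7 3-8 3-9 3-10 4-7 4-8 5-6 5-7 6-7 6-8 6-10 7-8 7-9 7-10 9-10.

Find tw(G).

A width-3 tree decomposition is:
Bags: B1 = {0, 3, 6, 8}  B2 = {3, 6, 7, 8}  B3 = {3, 6, 7, 10}  B4 = {3, 7, 9, 10}  B5 = {3, 4, 7, 8}  B6 = {1, 3, 6, 7}  B7 = {3, 5, 6, 7}  B8 = {2, 3, 7, 10}
Tree: B1–B2, B2–B3, B3–B4, B2–B5, B2–B6, B3–B7, B4–B8
Every bag has size at most 4, so the width is 4 − 1 = 3 and tw(G) ≤ 3. For the lower bound, the 4 vertices {0, 3, 6, 8} are pairwise adjacent, and any tree decomposition puts a clique entirely inside one bag — forcing width ≥ 3. Hence tw(G) = 3 exactly.

3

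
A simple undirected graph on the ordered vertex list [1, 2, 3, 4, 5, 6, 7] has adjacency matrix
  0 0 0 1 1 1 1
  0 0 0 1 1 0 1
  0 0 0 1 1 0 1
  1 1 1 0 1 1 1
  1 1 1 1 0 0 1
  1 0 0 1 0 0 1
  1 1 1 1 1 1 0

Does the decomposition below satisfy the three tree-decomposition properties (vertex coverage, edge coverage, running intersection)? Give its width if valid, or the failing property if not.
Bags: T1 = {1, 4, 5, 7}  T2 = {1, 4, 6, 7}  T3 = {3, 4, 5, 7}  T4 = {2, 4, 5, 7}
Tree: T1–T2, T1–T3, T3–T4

Yes; width 3.

Vertex coverage: the bags together contain {1, 2, 3, 4, 5, 6, 7}, the full vertex set. Edge coverage: each edge of G has both endpoints in at least one bag. Running intersection: for every vertex, the bags containing it form a connected subtree. All three properties hold, so this is a valid tree decomposition of width max|bag| − 1 = 3, and hence tw(G) ≤ 3.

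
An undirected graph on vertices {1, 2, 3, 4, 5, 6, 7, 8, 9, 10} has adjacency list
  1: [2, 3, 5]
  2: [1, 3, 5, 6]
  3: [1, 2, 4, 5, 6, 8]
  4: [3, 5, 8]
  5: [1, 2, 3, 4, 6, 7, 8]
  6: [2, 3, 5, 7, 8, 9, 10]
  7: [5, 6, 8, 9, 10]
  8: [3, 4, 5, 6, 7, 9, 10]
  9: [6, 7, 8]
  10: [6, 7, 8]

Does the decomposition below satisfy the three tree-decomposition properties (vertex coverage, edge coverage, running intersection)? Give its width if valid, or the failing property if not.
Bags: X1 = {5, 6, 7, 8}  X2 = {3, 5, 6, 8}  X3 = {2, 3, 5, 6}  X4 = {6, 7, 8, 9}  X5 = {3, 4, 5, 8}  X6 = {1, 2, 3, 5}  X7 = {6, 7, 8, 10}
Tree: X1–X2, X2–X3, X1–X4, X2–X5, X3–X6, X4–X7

Vertex coverage: the bags together contain {1, 2, 3, 4, 5, 6, 7, 8, 9, 10}, the full vertex set. Edge coverage: each edge of G has both endpoints in at least one bag. Running intersection: for every vertex, the bags containing it form a connected subtree. All three properties hold, so this is a valid tree decomposition of width max|bag| − 1 = 3, and hence tw(G) ≤ 3.

Yes; width 3.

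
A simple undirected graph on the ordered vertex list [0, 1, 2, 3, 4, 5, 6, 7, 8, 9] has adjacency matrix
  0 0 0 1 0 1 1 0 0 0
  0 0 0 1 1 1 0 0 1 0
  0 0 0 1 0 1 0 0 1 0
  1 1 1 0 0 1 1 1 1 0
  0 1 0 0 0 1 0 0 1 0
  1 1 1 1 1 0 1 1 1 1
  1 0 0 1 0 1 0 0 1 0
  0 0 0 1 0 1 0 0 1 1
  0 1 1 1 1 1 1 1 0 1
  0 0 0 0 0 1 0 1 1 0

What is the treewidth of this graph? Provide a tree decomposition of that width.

Treewidth 3.
Bags: B1 = {1, 3, 5, 8}  B2 = {3, 5, 6, 8}  B3 = {2, 3, 5, 8}  B4 = {1, 4, 5, 8}  B5 = {3, 5, 7, 8}  B6 = {5, 7, 8, 9}  B7 = {0, 3, 5, 6}
Tree: B1–B2, B1–B3, B1–B4, B3–B5, B5–B6, B2–B7

The largest bag has 4 vertices, giving width 3; this decomposition certifies tw(G) ≤ 3. On the other hand G contains the 4-clique {0, 3, 5, 6}. A clique must lie in a single bag of any decomposition, so no decomposition can have width below 3. Therefore the treewidth is 3.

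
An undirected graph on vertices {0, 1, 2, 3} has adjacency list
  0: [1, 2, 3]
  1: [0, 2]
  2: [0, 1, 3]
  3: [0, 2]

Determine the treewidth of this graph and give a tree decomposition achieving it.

Each bag holds 3 vertices, so the decomposition has width 2, which upper-bounds the treewidth. On the other hand G contains the 3-clique {0, 1, 2}. A clique must lie in a single bag of any decomposition, so no decomposition can have width below 2. Hence tw(G) = 2 exactly.

Treewidth 2.
Bags: B1 = {0, 2, 3}  B2 = {0, 1, 2}
Tree: B1–B2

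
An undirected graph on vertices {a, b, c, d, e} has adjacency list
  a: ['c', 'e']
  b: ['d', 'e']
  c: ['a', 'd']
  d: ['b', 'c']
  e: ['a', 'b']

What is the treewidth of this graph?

A width-2 tree decomposition is:
Bags: B1 = {a, b, e}  B2 = {a, b, c}  B3 = {b, c, d}
Tree: B1–B2, B2–B3
The largest bag has 3 vertices, giving width 2; this decomposition certifies tw(G) ≤ 2. For the lower bound, G contains the cycle b–e–a–c–d–b, so G is not a forest; only forests have treewidth ≤ 1, hence tw(G) ≥ 2. Hence tw(G) = 2 exactly.

2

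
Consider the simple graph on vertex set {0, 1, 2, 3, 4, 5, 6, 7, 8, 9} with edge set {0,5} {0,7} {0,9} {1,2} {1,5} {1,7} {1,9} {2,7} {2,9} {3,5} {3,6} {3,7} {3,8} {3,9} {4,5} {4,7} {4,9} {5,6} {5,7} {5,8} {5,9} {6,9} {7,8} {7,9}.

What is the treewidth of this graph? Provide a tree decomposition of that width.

Treewidth 3.
Bags: B1 = {0, 5, 7, 9}  B2 = {4, 5, 7, 9}  B3 = {1, 5, 7, 9}  B4 = {3, 5, 7, 9}  B5 = {1, 2, 7, 9}  B6 = {3, 5, 6, 9}  B7 = {3, 5, 7, 8}
Tree: B1–B2, B2–B3, B3–B4, B3–B5, B4–B6, B4–B7

Each bag holds 4 vertices, so the decomposition has width 3, which upper-bounds the treewidth. Conversely, {1, 2, 7, 9} is a clique of size 4, and the vertices of any clique must share a bag in every tree decomposition; so some bag has ≥ 4 vertices and tw(G) ≥ 3. Hence tw(G) = 3 exactly.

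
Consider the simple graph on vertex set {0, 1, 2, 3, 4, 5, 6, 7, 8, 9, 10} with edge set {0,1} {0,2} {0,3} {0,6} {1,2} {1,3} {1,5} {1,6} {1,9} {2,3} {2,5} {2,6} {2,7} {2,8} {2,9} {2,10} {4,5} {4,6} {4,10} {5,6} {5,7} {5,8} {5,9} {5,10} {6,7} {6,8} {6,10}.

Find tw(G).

A width-3 tree decomposition is:
Bags: B1 = {2, 5, 6, 7}  B2 = {2, 5, 6, 10}  B3 = {1, 2, 5, 6}  B4 = {2, 5, 6, 8}  B5 = {1, 2, 5, 9}  B6 = {0, 1, 2, 6}  B7 = {0, 1, 2, 3}  B8 = {4, 5, 6, 10}
Tree: B1–B2, B1–B3, B3–B4, B3–B5, B3–B6, B6–B7, B2–B8
Each bag holds 4 vertices, so the decomposition has width 3, which upper-bounds the treewidth. For the lower bound, the 4 vertices {0, 1, 2, 3} are pairwise adjacent, and any tree decomposition puts a clique entirely inside one bag — forcing width ≥ 3. Combining the bounds, tw(G) = 3.

3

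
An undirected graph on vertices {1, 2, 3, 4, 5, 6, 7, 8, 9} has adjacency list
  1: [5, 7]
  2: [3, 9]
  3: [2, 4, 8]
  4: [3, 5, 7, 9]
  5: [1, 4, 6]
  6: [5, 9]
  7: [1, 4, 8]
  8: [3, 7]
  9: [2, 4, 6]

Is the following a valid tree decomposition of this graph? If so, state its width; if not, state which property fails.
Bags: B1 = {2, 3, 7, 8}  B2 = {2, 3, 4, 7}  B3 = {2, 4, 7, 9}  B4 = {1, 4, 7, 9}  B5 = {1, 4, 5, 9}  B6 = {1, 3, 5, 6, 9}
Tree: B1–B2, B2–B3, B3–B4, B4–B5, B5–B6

No — bags containing vertex 3 are not connected in the tree.

A tree decomposition must satisfy three properties: every vertex lies in some bag; for every edge, both endpoints lie together in some bag; and for every vertex, the bags containing it form a connected subtree. Here bags containing vertex 3 are not connected in the tree, so the decomposition is invalid.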